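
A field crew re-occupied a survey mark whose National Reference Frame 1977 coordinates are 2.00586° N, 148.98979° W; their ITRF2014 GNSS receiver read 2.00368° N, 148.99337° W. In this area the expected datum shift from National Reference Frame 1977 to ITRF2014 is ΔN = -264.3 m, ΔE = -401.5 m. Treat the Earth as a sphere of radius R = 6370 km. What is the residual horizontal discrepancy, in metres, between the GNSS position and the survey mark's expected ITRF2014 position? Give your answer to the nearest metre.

22 m

Observed coordinate differences: Δφ = -0.00218°, Δλ = -0.00358°.
Converting to metres (1° lat = 111177 m, cos φ = 0.999387): observed ΔN = -242.4 m, observed ΔE = -397.8 m.
Subtracting the expected shift leaves a residual of -242.4 − (-264.3) = 21.9 m north and -397.8 − (-401.5) = 3.7 m east.
Residual distance = √(21.9² + 3.7²) = 22.2 m.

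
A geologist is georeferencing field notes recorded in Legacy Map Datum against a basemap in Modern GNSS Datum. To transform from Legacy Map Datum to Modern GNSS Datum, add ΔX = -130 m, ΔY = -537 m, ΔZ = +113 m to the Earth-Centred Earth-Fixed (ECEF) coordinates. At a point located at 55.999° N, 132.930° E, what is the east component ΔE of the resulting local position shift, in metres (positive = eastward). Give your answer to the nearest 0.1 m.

At φ = 55.999°, λ = 132.930°: sin φ = 0.829028, cos φ = 0.559207, sin λ = 0.732186, cos λ = -0.681104.
ΔE = −sin λ·ΔX + cos λ·ΔY = −(0.732186)·(-130) + (-0.681104)·(-537) = 460.94 m.

ΔE = 460.9 m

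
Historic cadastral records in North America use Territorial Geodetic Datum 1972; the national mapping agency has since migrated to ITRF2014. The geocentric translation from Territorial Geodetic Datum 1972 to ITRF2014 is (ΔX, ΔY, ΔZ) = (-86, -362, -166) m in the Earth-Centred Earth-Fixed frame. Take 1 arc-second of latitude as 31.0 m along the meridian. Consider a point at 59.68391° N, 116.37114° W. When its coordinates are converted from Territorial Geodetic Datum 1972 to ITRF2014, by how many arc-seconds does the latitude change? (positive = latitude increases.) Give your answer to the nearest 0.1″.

Δφ = -12.8″

sin φ = 0.863254, cos φ = 0.504770, sin λ = -0.895936, cos λ = -0.444184.
North component: ΔN = −sin φ cos λ·ΔX − sin φ sin λ·ΔY + cos φ·ΔZ = −(0.863254)(-0.444184)(-86) − (0.863254)(-0.895936)(-362) + (0.504770)(-166) = -396.75 m.
1° of latitude spans 3600 × 31.00 = 111600 m, so Δφ = -396.75 / 111600 × 3600 = -12.798″.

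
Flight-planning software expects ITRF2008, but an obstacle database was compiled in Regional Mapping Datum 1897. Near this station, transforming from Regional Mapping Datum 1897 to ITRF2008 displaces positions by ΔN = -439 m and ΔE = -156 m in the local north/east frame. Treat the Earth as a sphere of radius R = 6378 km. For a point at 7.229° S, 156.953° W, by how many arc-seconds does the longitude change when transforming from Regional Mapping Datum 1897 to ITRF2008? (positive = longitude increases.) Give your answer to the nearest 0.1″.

Δλ = -5.1″

At latitude -7.229°, cos φ = 0.992051.
One radian of longitude at latitude φ spans R cos φ, so Δλ = ΔE / (R cos φ) = -156.0 / (6378000 × 0.992051) = -2.4655e-05 rad = -5.085″.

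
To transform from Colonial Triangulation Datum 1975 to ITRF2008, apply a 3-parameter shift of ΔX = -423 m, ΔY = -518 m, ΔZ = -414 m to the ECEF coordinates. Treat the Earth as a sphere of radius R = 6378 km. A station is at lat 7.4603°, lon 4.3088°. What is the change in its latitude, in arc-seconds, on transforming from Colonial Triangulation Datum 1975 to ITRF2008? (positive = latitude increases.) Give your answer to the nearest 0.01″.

Δφ = -11.34″

sin φ = 0.129839, cos φ = 0.991535, sin λ = 0.075132, cos λ = 0.997174.
North component: ΔN = −sin φ cos λ·ΔX − sin φ sin λ·ΔY + cos φ·ΔZ = −(0.129839)(0.997174)(-423) − (0.129839)(0.075132)(-518) + (0.991535)(-414) = -350.68 m.
1° of latitude spans πR/180 = 111317 m, so Δφ = -350.68 / 111317 × 3600 = -11.341″.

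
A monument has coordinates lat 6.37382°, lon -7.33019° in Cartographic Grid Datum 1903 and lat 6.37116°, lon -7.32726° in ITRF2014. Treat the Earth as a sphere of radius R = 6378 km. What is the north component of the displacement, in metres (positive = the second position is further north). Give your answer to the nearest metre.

ΔN = -296 m

Δφ = 6.37116° − 6.37382° = -0.00266°; Δλ = -7.32726° − -7.33019° = +0.00293°.
1° along a meridian = πR/180 = 111317 m.
ΔN = Δφ × 111317 = -296.1 m; ΔE = Δλ × 111317 × cos(6.37382°) = +0.00293 × 111317 × 0.993819 = 324.1 m.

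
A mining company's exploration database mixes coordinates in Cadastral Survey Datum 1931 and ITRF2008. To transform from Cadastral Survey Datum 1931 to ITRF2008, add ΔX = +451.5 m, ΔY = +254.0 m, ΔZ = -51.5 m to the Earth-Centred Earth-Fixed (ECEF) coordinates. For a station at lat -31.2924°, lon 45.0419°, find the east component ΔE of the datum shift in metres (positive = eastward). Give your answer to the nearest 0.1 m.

At φ = -31.2924°, λ = 45.0419°: sin φ = -0.519406, cos φ = 0.854528, sin λ = 0.707624, cos λ = 0.706589.
ΔE = −sin λ·ΔX + cos λ·ΔY = −(0.707624)·(451.5) + (0.706589)·(254.0) = -140.02 m.

ΔE = -140.0 m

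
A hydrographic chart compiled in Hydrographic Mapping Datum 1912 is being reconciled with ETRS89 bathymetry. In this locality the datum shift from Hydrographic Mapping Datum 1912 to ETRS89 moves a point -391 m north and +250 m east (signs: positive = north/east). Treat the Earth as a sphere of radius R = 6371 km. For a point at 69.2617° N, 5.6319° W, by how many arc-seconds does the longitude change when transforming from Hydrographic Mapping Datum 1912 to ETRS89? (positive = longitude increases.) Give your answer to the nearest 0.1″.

Δλ = 22.9″

At latitude 69.2617°, cos φ = 0.354100.
One radian of longitude at latitude φ spans R cos φ, so Δλ = ΔE / (R cos φ) = 250.0 / (6371000 × 0.354100) = 1.1082e-04 rad = 22.858″.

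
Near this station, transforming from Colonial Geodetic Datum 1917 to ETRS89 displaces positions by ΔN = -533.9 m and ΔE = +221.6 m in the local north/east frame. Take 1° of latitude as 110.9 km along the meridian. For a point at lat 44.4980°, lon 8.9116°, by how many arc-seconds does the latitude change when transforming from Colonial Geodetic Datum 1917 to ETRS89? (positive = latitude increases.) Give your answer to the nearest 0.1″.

1° of latitude = 110.9 km, so Δφ = -533.9 / 110900 = -0.0048142° = -17.331″.

Δφ = -17.3″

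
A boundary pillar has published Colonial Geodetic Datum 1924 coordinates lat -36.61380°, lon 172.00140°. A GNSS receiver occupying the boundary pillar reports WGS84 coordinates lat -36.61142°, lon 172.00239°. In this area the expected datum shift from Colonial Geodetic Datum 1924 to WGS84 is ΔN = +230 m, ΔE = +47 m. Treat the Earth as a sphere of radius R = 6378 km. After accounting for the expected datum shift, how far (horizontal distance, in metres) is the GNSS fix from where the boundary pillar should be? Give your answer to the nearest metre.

54 m

Observed coordinate differences: Δφ = +0.00238°, Δλ = +0.00099°.
Converting to metres (1° lat = 111317 m, cos φ = 0.802674): observed ΔN = 264.9 m, observed ΔE = 88.5 m.
Subtracting the expected shift leaves a residual of 264.9 − (230) = 34.9 m north and 88.5 − (47) = 41.5 m east.
Residual distance = √(34.9² + 41.5²) = 54.2 m.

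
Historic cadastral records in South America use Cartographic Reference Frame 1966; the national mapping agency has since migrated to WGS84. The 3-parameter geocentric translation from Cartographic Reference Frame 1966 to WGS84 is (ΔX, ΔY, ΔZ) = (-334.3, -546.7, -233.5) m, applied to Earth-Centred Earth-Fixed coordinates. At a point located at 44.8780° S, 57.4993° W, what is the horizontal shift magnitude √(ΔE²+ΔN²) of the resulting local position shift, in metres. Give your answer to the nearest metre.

At φ = -44.8780°, λ = -57.4993°: sin φ = -0.705600, cos φ = 0.708611, sin λ = -0.843385, cos λ = 0.537310.
ΔE = −sin λ·ΔX + cos λ·ΔY = −(-0.843385)·(-334.3) + (0.537310)·(-546.7) = -575.69 m.
ΔN = −sin φ cos λ·ΔX − sin φ sin λ·ΔY + cos φ·ΔZ = −(-0.705600)(0.537310)(-334.3) − (-0.705600)(-0.843385)(-546.7) + (0.708611)(-233.5) = 33.13 m.
Horizontal magnitude = √(ΔE² + ΔN²) = √((-575.69)² + 33.13²) = 576.64 m.

577 m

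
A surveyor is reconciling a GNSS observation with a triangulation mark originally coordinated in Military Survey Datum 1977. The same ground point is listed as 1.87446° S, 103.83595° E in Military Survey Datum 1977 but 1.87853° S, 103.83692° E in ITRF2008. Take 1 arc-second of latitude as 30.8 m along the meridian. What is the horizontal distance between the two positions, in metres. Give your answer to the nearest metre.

464 m

Δφ = -1.87853° − -1.87446° = -0.00407°; Δλ = 103.83692° − 103.83595° = +0.00097°.
1° of latitude = 3600 × 30.80 = 110880 m.
ΔN = Δφ × 110880 = -451.3 m; ΔE = Δλ × 110880 × cos(-1.87446°) = +0.00097 × 110880 × 0.999465 = 107.5 m.
Distance = √(ΔE² + ΔN²) = √(107.5² + (-451.3)²) = 463.9 m.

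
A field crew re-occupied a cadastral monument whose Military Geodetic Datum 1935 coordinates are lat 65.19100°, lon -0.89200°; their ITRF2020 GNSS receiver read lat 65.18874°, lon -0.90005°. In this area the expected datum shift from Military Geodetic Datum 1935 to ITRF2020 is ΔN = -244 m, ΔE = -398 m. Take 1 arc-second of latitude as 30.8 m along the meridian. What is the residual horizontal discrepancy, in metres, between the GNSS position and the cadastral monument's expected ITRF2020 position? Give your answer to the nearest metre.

24 m

Observed coordinate differences: Δφ = -0.00226°, Δλ = -0.00805°.
Converting to metres (1° lat = 110880 m, cos φ = 0.419595): observed ΔN = -250.6 m, observed ΔE = -374.5 m.
Subtracting the expected shift leaves a residual of -250.6 − (-244) = -6.6 m north and -374.5 − (-398) = 23.5 m east.
Residual distance = √((-6.6)² + 23.5²) = 24.4 m.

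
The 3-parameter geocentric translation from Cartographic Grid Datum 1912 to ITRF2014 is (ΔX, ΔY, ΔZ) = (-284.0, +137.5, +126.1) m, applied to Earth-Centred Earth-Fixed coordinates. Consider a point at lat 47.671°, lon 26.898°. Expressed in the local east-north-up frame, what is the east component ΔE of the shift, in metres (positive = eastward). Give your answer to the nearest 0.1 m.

ΔE = 251.1 m

The local east axis at (φ, λ) is (−sin λ, cos λ, 0), so ΔE = −sin(26.898°)·(-284.0) + cos(26.898°)·137.5 = 251.11 m.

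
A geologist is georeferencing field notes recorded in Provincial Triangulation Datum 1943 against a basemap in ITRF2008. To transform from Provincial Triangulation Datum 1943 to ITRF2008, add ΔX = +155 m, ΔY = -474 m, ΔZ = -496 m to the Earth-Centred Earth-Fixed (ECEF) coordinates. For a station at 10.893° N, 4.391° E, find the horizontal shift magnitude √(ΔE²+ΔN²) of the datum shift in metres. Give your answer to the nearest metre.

At φ = 10.893°, λ = 4.391°: sin φ = 0.188975, cos φ = 0.981982, sin λ = 0.076562, cos λ = 0.997065.
ΔE = −sin λ·ΔX + cos λ·ΔY = −(0.076562)·(155) + (0.997065)·(-474) = -484.48 m.
ΔN = −sin φ cos λ·ΔX − sin φ sin λ·ΔY + cos φ·ΔZ = −(0.188975)(0.997065)(155) − (0.188975)(0.076562)(-474) + (0.981982)(-496) = -509.41 m.
Horizontal magnitude = √(ΔE² + ΔN²) = √((-484.48)² + (-509.41)²) = 703.00 m.

703 m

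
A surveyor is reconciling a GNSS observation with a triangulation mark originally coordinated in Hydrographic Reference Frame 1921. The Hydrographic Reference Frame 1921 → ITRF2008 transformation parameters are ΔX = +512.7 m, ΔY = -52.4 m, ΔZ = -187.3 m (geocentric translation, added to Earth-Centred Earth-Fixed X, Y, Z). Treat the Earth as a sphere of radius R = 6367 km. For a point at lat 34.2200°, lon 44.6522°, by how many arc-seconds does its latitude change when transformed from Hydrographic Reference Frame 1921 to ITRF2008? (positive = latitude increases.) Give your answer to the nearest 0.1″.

sin φ = 0.562372, cos φ = 0.826884, sin λ = 0.702801, cos λ = 0.711386.
North component: ΔN = −sin φ cos λ·ΔX − sin φ sin λ·ΔY + cos φ·ΔZ = −(0.562372)(0.711386)(512.7) − (0.562372)(0.702801)(-52.4) + (0.826884)(-187.3) = -339.28 m.
1° of latitude spans πR/180 = 111125 m, so Δφ = -339.28 / 111125 × 3600 = -10.991″.

Δφ = -11.0″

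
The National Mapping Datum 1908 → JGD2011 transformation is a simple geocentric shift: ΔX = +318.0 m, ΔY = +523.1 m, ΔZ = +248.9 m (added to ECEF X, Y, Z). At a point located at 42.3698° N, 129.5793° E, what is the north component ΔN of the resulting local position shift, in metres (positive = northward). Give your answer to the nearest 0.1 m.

The local north axis is (−sin φ cos λ, −sin φ sin λ, cos φ), giving ΔN = 136.543 − 271.706 + 183.890 = 48.73 m.

ΔN = 48.7 m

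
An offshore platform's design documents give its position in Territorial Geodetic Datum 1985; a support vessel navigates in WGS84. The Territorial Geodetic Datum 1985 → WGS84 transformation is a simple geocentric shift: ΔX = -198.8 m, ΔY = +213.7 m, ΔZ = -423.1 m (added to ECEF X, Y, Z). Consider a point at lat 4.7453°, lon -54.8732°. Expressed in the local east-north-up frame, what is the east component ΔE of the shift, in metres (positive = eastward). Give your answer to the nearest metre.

The local east axis at (φ, λ) is (−sin λ, cos λ, 0), so ΔE = −sin(-54.8732°)·(-198.8) + cos(-54.8732°)·213.7 = -39.63 m.

ΔE = -40 m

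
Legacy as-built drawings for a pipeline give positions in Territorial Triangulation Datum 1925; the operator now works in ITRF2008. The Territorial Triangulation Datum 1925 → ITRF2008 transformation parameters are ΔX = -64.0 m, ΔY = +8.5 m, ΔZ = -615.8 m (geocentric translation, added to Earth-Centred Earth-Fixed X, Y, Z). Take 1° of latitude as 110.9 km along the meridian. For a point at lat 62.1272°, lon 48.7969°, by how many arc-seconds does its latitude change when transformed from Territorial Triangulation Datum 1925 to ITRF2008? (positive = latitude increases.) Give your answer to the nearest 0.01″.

Δφ = -8.32″

sin φ = 0.883988, cos φ = 0.467510, sin λ = 0.752379, cos λ = 0.658730.
North component: ΔN = −sin φ cos λ·ΔX − sin φ sin λ·ΔY + cos φ·ΔZ = −(0.883988)(0.658730)(-64.0) − (0.883988)(0.752379)(8.5) + (0.467510)(-615.8) = -256.28 m.
1° of latitude spans 110900 m, so Δφ = -256.28 / 110900 × 3600 = -8.319″.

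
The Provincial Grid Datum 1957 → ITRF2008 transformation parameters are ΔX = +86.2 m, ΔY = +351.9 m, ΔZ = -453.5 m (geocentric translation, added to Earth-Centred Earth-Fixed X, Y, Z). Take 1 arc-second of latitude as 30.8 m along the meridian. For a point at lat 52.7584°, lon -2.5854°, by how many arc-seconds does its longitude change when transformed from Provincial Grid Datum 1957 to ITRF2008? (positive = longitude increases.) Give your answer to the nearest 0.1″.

sin φ = 0.796091, cos φ = 0.605177, sin λ = -0.045108, cos λ = 0.998982.
East component: ΔE = −sin λ·ΔX + cos λ·ΔY = −(-0.045108)(86.2) + (0.998982)(351.9) = 355.43 m.
1° of latitude spans 3600 × 30.80 = 110880 m; at latitude φ, 1° of longitude spans that × cos φ = 67102.1 m, so Δλ = 355.43 / 67102.1 × 3600 = 19.069″.

Δλ = 19.1″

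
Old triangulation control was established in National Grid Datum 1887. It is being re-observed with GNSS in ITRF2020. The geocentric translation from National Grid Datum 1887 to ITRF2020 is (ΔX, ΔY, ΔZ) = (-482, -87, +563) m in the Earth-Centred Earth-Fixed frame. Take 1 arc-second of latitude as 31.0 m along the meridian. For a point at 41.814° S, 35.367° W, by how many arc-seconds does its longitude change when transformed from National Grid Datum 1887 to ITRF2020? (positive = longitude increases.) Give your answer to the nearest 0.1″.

Δλ = -15.1″

sin φ = -0.666715, cos φ = 0.745313, sin λ = -0.578812, cos λ = 0.815461.
East component: ΔE = −sin λ·ΔX + cos λ·ΔY = −(-0.578812)(-482) + (0.815461)(-87) = -349.93 m.
1° of latitude spans 3600 × 31.00 = 111600 m; at latitude φ, 1° of longitude spans that × cos φ = 83176.9 m, so Δλ = -349.93 / 83176.9 × 3600 = -15.145″.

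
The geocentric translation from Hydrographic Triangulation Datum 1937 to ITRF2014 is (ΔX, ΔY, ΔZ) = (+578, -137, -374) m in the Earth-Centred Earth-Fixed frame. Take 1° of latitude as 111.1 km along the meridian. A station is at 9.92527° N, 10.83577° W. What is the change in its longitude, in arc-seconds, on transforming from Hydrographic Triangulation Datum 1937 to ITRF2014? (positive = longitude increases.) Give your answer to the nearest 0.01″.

Δλ = -0.85″

sin φ = 0.172364, cos φ = 0.985033, sin λ = -0.187995, cos λ = 0.982170.
East component: ΔE = −sin λ·ΔX + cos λ·ΔY = −(-0.187995)(578) + (0.982170)(-137) = -25.90 m.
1° of latitude spans 111100 m; at latitude φ, 1° of longitude spans that × cos φ = 109437.2 m, so Δλ = -25.90 / 109437.2 × 3600 = -0.852″.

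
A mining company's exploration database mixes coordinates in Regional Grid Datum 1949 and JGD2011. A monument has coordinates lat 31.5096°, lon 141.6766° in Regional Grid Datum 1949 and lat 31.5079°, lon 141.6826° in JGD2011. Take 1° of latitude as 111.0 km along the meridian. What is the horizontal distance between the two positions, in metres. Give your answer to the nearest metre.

Δφ = 31.5079° − 31.5096° = -0.0017°; Δλ = 141.6826° − 141.6766° = +0.0060°.
ΔN = Δφ × 111000 = -188.7 m; ΔE = Δλ × 111000 × cos(31.5096°) = +0.0060 × 111000 × 0.852553 = 567.8 m.
Distance = √(ΔE² + ΔN²) = √(567.8² + (-188.7)²) = 598.3 m.

598 m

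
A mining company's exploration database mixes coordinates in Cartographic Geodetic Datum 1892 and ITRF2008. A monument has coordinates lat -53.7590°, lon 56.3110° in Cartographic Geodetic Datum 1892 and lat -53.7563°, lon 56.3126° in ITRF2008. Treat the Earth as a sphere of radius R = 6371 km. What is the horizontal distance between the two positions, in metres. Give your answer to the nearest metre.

Δφ = -53.7563° − -53.7590° = +0.0027°; Δλ = 56.3126° − 56.3110° = +0.0016°.
1° along a meridian = πR/180 = 111195 m.
ΔN = Δφ × 111195 = 300.2 m; ΔE = Δλ × 111195 × cos(-53.7590°) = +0.0016 × 111195 × 0.591183 = 105.2 m.
Distance = √(ΔE² + ΔN²) = √(105.2² + 300.2²) = 318.1 m.

318 m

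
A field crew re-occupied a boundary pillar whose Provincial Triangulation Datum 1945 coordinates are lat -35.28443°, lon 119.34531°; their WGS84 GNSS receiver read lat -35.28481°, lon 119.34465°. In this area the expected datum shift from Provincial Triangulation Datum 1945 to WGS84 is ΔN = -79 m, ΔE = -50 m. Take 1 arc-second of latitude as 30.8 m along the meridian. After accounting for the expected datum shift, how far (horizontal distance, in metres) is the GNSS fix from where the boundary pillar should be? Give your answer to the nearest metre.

38 m

Observed coordinate differences: Δφ = -0.00038°, Δλ = -0.00066°.
Converting to metres (1° lat = 110880 m, cos φ = 0.816295): observed ΔN = -42.1 m, observed ΔE = -59.7 m.
Subtracting the expected shift leaves a residual of -42.1 − (-79) = 36.9 m north and -59.7 − (-50) = -9.7 m east.
Residual distance = √(36.9² + (-9.7)²) = 38.1 m.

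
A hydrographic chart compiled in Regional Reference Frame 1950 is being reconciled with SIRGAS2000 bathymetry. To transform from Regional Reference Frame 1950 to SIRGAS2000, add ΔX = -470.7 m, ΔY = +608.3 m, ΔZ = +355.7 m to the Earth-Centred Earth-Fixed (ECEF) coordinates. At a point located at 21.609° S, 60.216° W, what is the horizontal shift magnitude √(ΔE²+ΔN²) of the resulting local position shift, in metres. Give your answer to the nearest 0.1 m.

The local east axis at (φ, λ) is (−sin λ, cos λ, 0), so ΔE = −sin(-60.216°)·(-470.7) + cos(-60.216°)·608.3 = -106.36 m.
The local north axis is (−sin φ cos λ, −sin φ sin λ, cos φ), giving ΔN = -86.106 − 194.427 + 330.701 = 50.17 m.
Horizontal magnitude = √(ΔE² + ΔN²) = √((-106.36)² + 50.17²) = 117.60 m.

117.6 m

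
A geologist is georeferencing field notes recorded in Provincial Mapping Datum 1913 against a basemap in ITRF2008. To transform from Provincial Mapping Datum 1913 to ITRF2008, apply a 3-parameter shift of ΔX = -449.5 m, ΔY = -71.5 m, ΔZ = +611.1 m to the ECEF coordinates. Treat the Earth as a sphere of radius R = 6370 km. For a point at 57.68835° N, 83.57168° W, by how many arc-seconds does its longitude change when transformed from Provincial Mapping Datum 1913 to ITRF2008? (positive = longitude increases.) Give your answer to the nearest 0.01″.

sin φ = 0.845153, cos φ = 0.534524, sin λ = -0.993713, cos λ = 0.111960.
East component: ΔE = −sin λ·ΔX + cos λ·ΔY = −(-0.993713)(-449.5) + (0.111960)(-71.5) = -454.68 m.
1° of latitude spans πR/180 = 111177 m; at latitude φ, 1° of longitude spans that × cos φ = 59427.1 m, so Δλ = -454.68 / 59427.1 × 3600 = -27.544″.

Δλ = -27.54″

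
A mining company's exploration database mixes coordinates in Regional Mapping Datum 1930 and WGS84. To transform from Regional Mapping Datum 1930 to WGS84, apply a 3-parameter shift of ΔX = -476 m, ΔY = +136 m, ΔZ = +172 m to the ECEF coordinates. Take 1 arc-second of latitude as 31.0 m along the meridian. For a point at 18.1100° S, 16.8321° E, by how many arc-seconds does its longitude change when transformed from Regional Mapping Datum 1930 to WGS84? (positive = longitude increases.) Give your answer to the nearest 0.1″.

Δλ = 9.1″

sin φ = -0.310842, cos φ = 0.950461, sin λ = 0.289568, cos λ = 0.957157.
East component: ΔE = −sin λ·ΔX + cos λ·ΔY = −(0.289568)(-476) + (0.957157)(136) = 268.01 m.
1° of latitude spans 3600 × 31.00 = 111600 m; at latitude φ, 1° of longitude spans that × cos φ = 106071.5 m, so Δλ = 268.01 / 106071.5 × 3600 = 9.096″.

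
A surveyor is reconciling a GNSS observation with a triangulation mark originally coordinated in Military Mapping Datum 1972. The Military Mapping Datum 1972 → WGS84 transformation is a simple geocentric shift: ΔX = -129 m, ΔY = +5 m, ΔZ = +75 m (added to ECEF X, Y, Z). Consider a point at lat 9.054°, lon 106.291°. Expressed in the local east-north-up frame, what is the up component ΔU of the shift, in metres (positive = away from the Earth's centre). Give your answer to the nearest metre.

At φ = 9.054°, λ = 106.291°: sin φ = 0.157365, cos φ = 0.987540, sin λ = 0.959849, cos λ = -0.280516.
ΔU = cos φ cos λ·ΔX + cos φ sin λ·ΔY + sin φ·ΔZ = (0.987540)(-0.280516)(-129) + (0.987540)(0.959849)(5) + (0.157365)(75) = 52.28 m.

ΔU = 52 m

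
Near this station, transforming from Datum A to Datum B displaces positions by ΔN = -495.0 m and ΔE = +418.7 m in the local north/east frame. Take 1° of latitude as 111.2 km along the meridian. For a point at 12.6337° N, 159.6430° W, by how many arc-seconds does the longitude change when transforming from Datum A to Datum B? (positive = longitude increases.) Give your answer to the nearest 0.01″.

Δλ = 13.89″

At latitude 12.6337°, cos φ = 0.975788.
1° of longitude at this latitude = 111.2 × cos φ = 108.51 km, so Δλ = 418.7 / 108507.7 = 0.0038587° = 13.891″.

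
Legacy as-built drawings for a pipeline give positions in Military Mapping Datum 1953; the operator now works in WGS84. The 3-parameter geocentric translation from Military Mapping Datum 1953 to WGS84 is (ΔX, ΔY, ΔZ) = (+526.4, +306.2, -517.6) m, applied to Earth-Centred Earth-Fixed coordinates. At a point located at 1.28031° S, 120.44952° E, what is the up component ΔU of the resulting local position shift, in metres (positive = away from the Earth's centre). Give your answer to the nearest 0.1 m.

At φ = -1.28031°, λ = 120.44952°: sin φ = -0.022344, cos φ = 0.999750, sin λ = 0.862076, cos λ = -0.506779.
ΔU = cos φ cos λ·ΔX + cos φ sin λ·ΔY + sin φ·ΔZ = (0.999750)(-0.506779)(526.4) + (0.999750)(0.862076)(306.2) + (-0.022344)(-517.6) = 8.77 m.

ΔU = 8.8 m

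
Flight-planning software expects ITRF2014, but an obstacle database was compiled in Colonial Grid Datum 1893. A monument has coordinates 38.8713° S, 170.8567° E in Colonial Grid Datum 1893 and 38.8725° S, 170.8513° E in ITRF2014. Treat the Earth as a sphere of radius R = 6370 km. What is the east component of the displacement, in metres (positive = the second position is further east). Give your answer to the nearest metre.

ΔE = -467 m

Δφ = -38.8725° − -38.8713° = -0.0012°; Δλ = 170.8513° − 170.8567° = -0.0054°.
1° along a meridian = πR/180 = 111177 m.
ΔN = Δφ × 111177 = -133.4 m; ΔE = Δλ × 111177 × cos(-38.8713°) = -0.0054 × 111177 × 0.778558 = -467.4 m.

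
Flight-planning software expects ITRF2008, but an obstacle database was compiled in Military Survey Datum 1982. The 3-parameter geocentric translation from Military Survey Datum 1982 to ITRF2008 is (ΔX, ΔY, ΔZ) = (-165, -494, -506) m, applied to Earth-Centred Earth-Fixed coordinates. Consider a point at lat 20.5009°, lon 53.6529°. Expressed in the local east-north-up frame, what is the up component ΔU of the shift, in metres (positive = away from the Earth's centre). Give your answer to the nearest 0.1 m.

ΔU = -641.5 m

The local up (radial) axis is (cos φ cos λ, cos φ sin λ, sin φ), giving ΔU = -91.598 − 372.688 − 177.212 = -641.50 m.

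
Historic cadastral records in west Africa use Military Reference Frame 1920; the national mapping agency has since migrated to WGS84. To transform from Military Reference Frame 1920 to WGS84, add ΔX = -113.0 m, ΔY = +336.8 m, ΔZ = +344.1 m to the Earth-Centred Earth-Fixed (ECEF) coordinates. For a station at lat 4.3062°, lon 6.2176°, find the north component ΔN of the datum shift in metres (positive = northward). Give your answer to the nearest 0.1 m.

ΔN = 348.8 m

At φ = 4.3062°, λ = 6.2176°: sin φ = 0.075087, cos φ = 0.997177, sin λ = 0.108305, cos λ = 0.994118.
ΔN = −sin φ cos λ·ΔX − sin φ sin λ·ΔY + cos φ·ΔZ = −(0.075087)(0.994118)(-113.0) − (0.075087)(0.108305)(336.8) + (0.997177)(344.1) = 348.82 m.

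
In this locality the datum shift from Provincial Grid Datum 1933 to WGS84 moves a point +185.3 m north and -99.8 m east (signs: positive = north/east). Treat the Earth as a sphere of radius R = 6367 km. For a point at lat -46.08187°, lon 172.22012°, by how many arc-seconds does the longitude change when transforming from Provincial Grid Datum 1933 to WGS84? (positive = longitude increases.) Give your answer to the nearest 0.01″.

Δλ = -4.66″

At latitude -46.08187°, cos φ = 0.693630.
One radian of longitude at latitude φ spans R cos φ, so Δλ = ΔE / (R cos φ) = -99.8 / (6367000 × 0.693630) = -2.2598e-05 rad = -4.661″.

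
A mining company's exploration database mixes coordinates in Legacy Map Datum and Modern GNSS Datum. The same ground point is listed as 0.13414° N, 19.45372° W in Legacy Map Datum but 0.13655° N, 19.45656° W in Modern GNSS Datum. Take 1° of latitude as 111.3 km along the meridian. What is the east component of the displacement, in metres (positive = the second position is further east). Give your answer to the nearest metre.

ΔE = -316 m

Δφ = 0.13655° − 0.13414° = +0.00241°; Δλ = -19.45656° − -19.45372° = -0.00284°.
ΔN = Δφ × 111300 = 268.2 m; ΔE = Δλ × 111300 × cos(0.13414°) = -0.00284 × 111300 × 0.999997 = -316.1 m.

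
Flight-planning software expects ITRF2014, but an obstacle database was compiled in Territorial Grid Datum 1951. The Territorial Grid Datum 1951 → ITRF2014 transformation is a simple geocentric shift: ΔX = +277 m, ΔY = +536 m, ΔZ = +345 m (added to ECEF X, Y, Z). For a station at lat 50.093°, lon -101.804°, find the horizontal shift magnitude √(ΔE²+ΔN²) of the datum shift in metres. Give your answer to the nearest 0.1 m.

686.5 m

The local east axis at (φ, λ) is (−sin λ, cos λ, 0), so ΔE = −sin(-101.804°)·277 + cos(-101.804°)·536 = 161.50 m.
The local north axis is (−sin φ cos λ, −sin φ sin λ, cos φ), giving ΔN = 43.466 + 402.464 + 221.332 = 667.26 m.
Horizontal magnitude = √(ΔE² + ΔN²) = √(161.50² + 667.26²) = 686.53 m.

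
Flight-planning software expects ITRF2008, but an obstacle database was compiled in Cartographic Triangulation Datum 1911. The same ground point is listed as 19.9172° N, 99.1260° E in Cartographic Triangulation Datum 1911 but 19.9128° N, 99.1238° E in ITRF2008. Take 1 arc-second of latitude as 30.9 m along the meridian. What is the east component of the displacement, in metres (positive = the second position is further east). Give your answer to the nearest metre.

ΔE = -230 m

Δφ = 19.9128° − 19.9172° = -0.0044°; Δλ = 99.1238° − 99.1260° = -0.0022°.
1° of latitude = 3600 × 30.90 = 111240 m.
ΔN = Δφ × 111240 = -489.5 m; ΔE = Δλ × 111240 × cos(19.9172°) = -0.0022 × 111240 × 0.940186 = -230.1 m.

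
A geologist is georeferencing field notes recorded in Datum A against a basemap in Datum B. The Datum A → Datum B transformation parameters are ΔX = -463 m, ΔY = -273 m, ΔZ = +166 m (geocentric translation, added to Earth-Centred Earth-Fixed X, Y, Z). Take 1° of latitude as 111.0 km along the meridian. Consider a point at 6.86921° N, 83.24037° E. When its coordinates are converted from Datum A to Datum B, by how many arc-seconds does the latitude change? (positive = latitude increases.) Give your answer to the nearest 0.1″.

sin φ = 0.119603, cos φ = 0.992822, sin λ = 0.993049, cos λ = 0.117704.
North component: ΔN = −sin φ cos λ·ΔX − sin φ sin λ·ΔY + cos φ·ΔZ = −(0.119603)(0.117704)(-463) − (0.119603)(0.993049)(-273) + (0.992822)(166) = 203.75 m.
1° of latitude spans 111000 m, so Δφ = 203.75 / 111000 × 3600 = 6.608″.

Δφ = 6.6″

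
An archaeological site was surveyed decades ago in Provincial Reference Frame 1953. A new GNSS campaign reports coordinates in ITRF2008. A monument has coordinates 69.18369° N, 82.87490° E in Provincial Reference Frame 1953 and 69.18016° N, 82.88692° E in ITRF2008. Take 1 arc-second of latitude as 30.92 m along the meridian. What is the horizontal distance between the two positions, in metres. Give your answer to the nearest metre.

Δφ = 69.18016° − 69.18369° = -0.00353°; Δλ = 82.88692° − 82.87490° = +0.01202°.
1° of latitude = 3600 × 30.92 = 111312 m.
ΔN = Δφ × 111312 = -392.9 m; ΔE = Δλ × 111312 × cos(69.18369°) = +0.01202 × 111312 × 0.355373 = 475.5 m.
Distance = √(ΔE² + ΔN²) = √(475.5² + (-392.9)²) = 616.8 m.

617 m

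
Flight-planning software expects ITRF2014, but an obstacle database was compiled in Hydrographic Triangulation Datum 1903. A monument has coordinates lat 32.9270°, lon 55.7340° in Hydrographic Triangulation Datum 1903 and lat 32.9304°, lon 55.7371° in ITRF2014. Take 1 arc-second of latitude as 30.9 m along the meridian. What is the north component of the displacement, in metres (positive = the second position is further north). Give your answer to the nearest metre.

ΔN = 378 m

Δφ = 32.9304° − 32.9270° = +0.0034°; Δλ = 55.7371° − 55.7340° = +0.0031°.
1° of latitude = 3600 × 30.90 = 111240 m.
ΔN = Δφ × 111240 = 378.2 m; ΔE = Δλ × 111240 × cos(32.9270°) = +0.0031 × 111240 × 0.839364 = 289.4 m.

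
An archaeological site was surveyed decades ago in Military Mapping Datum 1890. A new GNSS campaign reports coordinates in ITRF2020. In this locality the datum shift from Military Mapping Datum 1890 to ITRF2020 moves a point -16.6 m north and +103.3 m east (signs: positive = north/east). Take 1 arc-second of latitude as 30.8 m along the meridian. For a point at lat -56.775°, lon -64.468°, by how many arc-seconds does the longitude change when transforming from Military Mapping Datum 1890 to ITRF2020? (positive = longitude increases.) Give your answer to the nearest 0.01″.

Δλ = 6.12″

At latitude -56.775°, cos φ = 0.547928.
1″ of longitude at this latitude = 30.80 × cos φ = 16.8762 m, so Δλ = 103.3 / 16.8762 = 6.121″.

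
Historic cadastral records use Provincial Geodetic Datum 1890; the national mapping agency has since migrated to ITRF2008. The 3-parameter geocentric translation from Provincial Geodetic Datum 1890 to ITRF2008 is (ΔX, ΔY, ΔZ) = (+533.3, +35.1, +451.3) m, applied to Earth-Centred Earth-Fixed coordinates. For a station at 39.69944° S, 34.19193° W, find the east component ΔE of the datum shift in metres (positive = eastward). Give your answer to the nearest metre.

The local east axis at (φ, λ) is (−sin λ, cos λ, 0), so ΔE = −sin(-34.19193°)·533.3 + cos(-34.19193°)·35.1 = 328.73 m.

ΔE = 329 m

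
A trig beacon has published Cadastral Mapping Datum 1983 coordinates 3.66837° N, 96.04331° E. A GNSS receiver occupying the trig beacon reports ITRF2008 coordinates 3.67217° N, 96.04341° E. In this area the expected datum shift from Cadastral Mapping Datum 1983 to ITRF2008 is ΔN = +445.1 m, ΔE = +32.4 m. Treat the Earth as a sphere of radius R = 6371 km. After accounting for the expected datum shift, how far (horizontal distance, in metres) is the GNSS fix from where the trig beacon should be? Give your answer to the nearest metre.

31 m

Observed coordinate differences: Δφ = +0.00380°, Δλ = +0.00010°.
Converting to metres (1° lat = 111195 m, cos φ = 0.997951): observed ΔN = 422.5 m, observed ΔE = 11.1 m.
Subtracting the expected shift leaves a residual of 422.5 − (445.1) = -22.6 m north and 11.1 − (32.4) = -21.3 m east.
Residual distance = √((-22.6)² + (-21.3)²) = 31.0 m.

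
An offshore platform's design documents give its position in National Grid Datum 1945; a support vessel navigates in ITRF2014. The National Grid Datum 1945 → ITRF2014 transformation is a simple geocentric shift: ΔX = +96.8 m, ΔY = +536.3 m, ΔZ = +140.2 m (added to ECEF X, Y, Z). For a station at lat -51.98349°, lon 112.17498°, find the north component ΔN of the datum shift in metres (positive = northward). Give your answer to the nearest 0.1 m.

ΔN = 448.8 m

At φ = -51.98349°, λ = 112.17498°: sin φ = -0.787833, cos φ = 0.615889, sin λ = 0.926035, cos λ = -0.377436.
ΔN = −sin φ cos λ·ΔX − sin φ sin λ·ΔY + cos φ·ΔZ = −(-0.787833)(-0.377436)(96.8) − (-0.787833)(0.926035)(536.3) + (0.615889)(140.2) = 448.83 m.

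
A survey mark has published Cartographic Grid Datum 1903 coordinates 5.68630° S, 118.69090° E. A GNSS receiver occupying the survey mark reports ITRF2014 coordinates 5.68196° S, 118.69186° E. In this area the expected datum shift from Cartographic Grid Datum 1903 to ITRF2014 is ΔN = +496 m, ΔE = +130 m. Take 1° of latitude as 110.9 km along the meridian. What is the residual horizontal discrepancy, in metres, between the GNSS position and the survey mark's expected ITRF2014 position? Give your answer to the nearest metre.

28 m

Observed coordinate differences: Δφ = +0.00434°, Δλ = +0.00096°.
Converting to metres (1° lat = 110900 m, cos φ = 0.995079): observed ΔN = 481.3 m, observed ΔE = 105.9 m.
Subtracting the expected shift leaves a residual of 481.3 − (496) = -14.7 m north and 105.9 − (130) = -24.1 m east.
Residual distance = √((-14.7)² + (-24.1)²) = 28.2 m.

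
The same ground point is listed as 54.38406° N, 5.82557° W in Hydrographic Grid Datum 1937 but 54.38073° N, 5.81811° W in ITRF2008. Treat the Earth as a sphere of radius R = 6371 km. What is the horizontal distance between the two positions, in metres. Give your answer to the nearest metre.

Δφ = 54.38073° − 54.38406° = -0.00333°; Δλ = -5.81811° − -5.82557° = +0.00746°.
1° along a meridian = πR/180 = 111195 m.
ΔN = Δφ × 111195 = -370.3 m; ΔE = Δλ × 111195 × cos(54.38406°) = +0.00746 × 111195 × 0.582349 = 483.1 m.
Distance = √(ΔE² + ΔN²) = √(483.1² + (-370.3)²) = 608.7 m.

609 m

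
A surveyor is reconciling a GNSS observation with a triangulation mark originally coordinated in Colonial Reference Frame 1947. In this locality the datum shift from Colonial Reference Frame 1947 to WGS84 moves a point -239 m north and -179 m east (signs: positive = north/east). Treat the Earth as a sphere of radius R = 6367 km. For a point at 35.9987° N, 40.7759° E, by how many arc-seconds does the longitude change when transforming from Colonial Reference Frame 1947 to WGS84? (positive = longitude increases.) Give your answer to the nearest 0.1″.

Δλ = -7.2″

At latitude 35.9987°, cos φ = 0.809030.
One radian of longitude at latitude φ spans R cos φ, so Δλ = ΔE / (R cos φ) = -179.0 / (6367000 × 0.809030) = -3.4750e-05 rad = -7.168″.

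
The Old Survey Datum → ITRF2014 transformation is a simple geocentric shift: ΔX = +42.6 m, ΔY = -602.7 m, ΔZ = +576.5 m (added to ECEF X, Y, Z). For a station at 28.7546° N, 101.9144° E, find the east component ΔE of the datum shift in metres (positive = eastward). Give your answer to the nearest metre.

ΔE = 83 m

The local east axis at (φ, λ) is (−sin λ, cos λ, 0), so ΔE = −sin(101.9144°)·42.6 + cos(101.9144°)·(-602.7) = 82.75 m.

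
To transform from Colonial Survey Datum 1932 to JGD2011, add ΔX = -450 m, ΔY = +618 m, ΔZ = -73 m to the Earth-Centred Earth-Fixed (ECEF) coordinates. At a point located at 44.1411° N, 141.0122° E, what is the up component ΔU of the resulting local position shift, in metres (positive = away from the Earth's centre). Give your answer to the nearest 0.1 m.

The local up (radial) axis is (cos φ cos λ, cos φ sin λ, sin φ), giving ΔU = 251.009 + 279.026 − 50.839 = 479.20 m.

ΔU = 479.2 m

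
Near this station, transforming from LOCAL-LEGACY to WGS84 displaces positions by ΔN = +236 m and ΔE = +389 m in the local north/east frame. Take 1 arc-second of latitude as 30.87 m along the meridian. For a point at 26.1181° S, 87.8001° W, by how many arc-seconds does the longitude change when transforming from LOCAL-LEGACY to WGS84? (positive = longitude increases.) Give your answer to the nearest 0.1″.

Δλ = 14.0″

At latitude -26.1181°, cos φ = 0.897889.
1″ of longitude at this latitude = 30.87 × cos φ = 27.7178 m, so Δλ = 389.0 / 27.7178 = 14.034″.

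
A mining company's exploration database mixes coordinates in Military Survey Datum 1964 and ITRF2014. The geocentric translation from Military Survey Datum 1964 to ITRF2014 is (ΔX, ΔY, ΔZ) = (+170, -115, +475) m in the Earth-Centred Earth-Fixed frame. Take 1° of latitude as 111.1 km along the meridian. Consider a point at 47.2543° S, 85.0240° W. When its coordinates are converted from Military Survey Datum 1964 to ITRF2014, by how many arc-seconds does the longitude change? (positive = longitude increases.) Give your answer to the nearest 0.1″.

sin φ = -0.734373, cos φ = 0.678746, sin λ = -0.996231, cos λ = 0.086738.
East component: ΔE = −sin λ·ΔX + cos λ·ΔY = −(-0.996231)(170) + (0.086738)(-115) = 159.38 m.
1° of latitude spans 111100 m; at latitude φ, 1° of longitude spans that × cos φ = 75408.6 m, so Δλ = 159.38 / 75408.6 × 3600 = 7.609″.

Δλ = 7.6″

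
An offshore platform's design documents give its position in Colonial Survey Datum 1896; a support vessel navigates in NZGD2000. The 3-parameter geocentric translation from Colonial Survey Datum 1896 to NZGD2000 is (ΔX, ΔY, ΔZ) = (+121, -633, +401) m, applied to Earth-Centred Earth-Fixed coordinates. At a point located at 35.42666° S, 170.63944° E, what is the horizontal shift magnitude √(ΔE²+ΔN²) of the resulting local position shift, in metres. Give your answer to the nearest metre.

636 m

At φ = -35.42666°, λ = 170.63944°: sin φ = -0.579660, cos φ = 0.814858, sin λ = 0.162647, cos λ = -0.986684.
ΔE = −sin λ·ΔX + cos λ·ΔY = −(0.162647)·(121) + (-0.986684)·(-633) = 604.89 m.
ΔN = −sin φ cos λ·ΔX − sin φ sin λ·ΔY + cos φ·ΔZ = −(-0.579660)(-0.986684)(121) − (-0.579660)(0.162647)(-633) + (0.814858)(401) = 197.87 m.
Horizontal magnitude = √(ΔE² + ΔN²) = √(604.89² + 197.87²) = 636.43 m.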